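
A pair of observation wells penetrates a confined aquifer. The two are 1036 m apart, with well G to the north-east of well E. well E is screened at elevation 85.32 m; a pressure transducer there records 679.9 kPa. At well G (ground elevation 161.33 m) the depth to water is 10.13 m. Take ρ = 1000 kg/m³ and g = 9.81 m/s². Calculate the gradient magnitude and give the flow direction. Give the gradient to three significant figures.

i ≈ 0.00331; groundwater flows toward the north-east

Pressure head at well E: ψ = P/(ρg) = 679.9×1000 / (1000 × 9.81) = 69.31 m.
Total head at well E: h = z + ψ = 85.32 + 69.31 = 154.63 m.
Total head at well G: h = 161.33 − 10.13 = 151.20 m.
Head difference: h(well E) − h(well G) = 154.63 − 151.20 = 3.43 m.
Hydraulic gradient: i = |Δh| / L = 3.43 / 1036 = 0.00331.
Flow is from higher to lower head: from well E toward well G, i.e. toward the north-east.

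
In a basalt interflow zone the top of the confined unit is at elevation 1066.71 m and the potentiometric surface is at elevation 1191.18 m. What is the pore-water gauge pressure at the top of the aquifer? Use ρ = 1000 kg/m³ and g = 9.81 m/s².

Pressure head at the aquifer top: ψ = h − z = 1191.18 − 1066.71 = 124.47 m.
P = ρgψ = 1000 × 9.81 × 124.47 = 1221051 Pa ≈ 1220 kPa.

P ≈ 1220 kPa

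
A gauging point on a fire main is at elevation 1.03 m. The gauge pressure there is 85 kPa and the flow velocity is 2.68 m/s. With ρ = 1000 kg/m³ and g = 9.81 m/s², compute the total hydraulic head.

h ≈ 10.06 m

Pressure head ψ = P/(ρg) = 85×1000 / (1000 × 9.81) = 8.66 m.
Velocity head = v²/(2g) = 2.68² / (2 × 9.81) = 0.366 m.
h = z + ψ + v²/(2g) = 1.03 + 8.66 + 0.366 = 10.06 m.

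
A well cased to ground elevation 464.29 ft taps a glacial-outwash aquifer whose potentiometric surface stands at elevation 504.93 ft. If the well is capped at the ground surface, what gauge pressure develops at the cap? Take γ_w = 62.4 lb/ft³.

Head above the cap: Δh = 504.93 − 464.29 = 40.64 ft.
P = γΔh/144 = 62.4 × 40.64 / 144 = 17.6 psi.

P ≈ 17.6 psi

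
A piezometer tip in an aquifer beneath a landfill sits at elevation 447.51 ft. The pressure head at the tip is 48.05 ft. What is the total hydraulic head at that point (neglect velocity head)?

h ≈ 495.56 ft

h = z + ψ = 447.51 + 48.05 = 495.56 ft.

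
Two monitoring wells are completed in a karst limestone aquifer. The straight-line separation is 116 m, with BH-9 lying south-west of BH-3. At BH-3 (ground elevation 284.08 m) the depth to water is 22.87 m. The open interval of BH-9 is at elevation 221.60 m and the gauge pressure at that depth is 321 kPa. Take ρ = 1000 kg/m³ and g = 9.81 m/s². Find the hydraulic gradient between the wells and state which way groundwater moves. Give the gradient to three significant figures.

Total head at BH-3: h = 284.08 − 22.87 = 261.21 m.
Pressure head at BH-9: ψ = P/(ρg) = 321×1000 / (1000 × 9.81) = 32.72 m.
Total head at BH-9: h = z + ψ = 221.60 + 32.72 = 254.32 m.
Head difference: h(BH-3) − h(BH-9) = 261.21 − 254.32 = 6.89 m.
Hydraulic gradient: i = |Δh| / L = 6.89 / 116 = 0.0594.
Flow is from higher to lower head: from BH-3 toward BH-9, i.e. toward the south-west.

i ≈ 0.0594; groundwater flows toward the south-west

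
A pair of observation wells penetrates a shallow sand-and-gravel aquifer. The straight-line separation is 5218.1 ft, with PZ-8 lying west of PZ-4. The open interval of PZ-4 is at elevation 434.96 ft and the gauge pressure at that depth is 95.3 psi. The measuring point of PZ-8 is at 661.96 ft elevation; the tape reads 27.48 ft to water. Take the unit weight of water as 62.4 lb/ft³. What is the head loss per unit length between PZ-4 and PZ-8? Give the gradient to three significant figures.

i ≈ 0.00391 ft/ft

Pressure head at PZ-4: ψ = 144·P/γ = 144 × 95.3 / 62.4 = 219.92 ft.
Total head at PZ-4: h = z + ψ = 434.96 + 219.92 = 654.88 ft.
Total head at PZ-8: h = 661.96 − 27.48 = 634.48 ft.
Head difference: h(PZ-4) − h(PZ-8) = 654.88 − 634.48 = 20.40 ft.
Hydraulic gradient: i = |Δh| / L = 20.40 / 5218.1 = 0.00391.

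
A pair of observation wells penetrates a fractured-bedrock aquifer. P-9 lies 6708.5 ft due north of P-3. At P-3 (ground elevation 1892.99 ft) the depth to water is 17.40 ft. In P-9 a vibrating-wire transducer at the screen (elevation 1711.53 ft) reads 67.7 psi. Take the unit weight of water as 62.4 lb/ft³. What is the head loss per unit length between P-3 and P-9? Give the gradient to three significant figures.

i ≈ 0.00117 ft/ft

Total head at P-3: h = 1892.99 − 17.40 = 1875.59 ft.
Pressure head at P-9: ψ = 144·P/γ = 144 × 67.7 / 62.4 = 156.23 ft.
Total head at P-9: h = z + ψ = 1711.53 + 156.23 = 1867.76 ft.
Head difference: h(P-3) − h(P-9) = 1875.59 − 1867.76 = 7.83 ft.
Hydraulic gradient: i = |Δh| / L = 7.83 / 6708.5 = 0.00117.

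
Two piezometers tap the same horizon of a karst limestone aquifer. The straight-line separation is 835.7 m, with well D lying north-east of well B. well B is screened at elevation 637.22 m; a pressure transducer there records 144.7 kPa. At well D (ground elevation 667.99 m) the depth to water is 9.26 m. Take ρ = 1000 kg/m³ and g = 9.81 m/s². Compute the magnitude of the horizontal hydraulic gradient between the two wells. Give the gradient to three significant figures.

i ≈ 0.00809

Pressure head at well B: ψ = P/(ρg) = 144.7×1000 / (1000 × 9.81) = 14.75 m.
Total head at well B: h = z + ψ = 637.22 + 14.75 = 651.97 m.
Total head at well D: h = 667.99 − 9.26 = 658.73 m.
Head difference: h(well B) − h(well D) = 651.97 − 658.73 = -6.76 m.
Hydraulic gradient: i = |Δh| / L = 6.76 / 835.7 = 0.00809.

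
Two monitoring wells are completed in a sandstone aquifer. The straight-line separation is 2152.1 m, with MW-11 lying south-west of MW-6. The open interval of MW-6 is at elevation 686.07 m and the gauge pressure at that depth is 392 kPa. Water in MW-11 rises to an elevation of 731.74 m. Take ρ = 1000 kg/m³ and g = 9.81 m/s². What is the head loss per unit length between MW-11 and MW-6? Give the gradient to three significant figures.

i ≈ 0.00265 m/m

Pressure head at MW-6: ψ = P/(ρg) = 392×1000 / (1000 × 9.81) = 39.96 m.
Total head at MW-6: h = z + ψ = 686.07 + 39.96 = 726.03 m.
Total head at MW-11: h = 731.74 m (water level in the piezometer is the total head).
Head difference: h(MW-6) − h(MW-11) = 726.03 − 731.74 = -5.71 m.
Hydraulic gradient: i = |Δh| / L = 5.71 / 2152.1 = 0.00265.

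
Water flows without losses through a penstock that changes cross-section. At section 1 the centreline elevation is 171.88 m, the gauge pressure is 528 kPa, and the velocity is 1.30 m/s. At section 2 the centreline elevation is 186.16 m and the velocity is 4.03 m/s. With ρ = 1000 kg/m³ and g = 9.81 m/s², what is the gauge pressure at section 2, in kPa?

Pressure head at 1: ψ₁ = P₁/(ρg) = 528×1000 / (1000 × 9.81) = 53.82 m.
Velocity heads: v₁²/2g = 1.30²/19.62 = 0.086 m; v₂²/2g = 4.03²/19.62 = 0.828 m.
Total head H = z₁ + ψ₁ + v₁²/2g = 171.88 + 53.82 + 0.086 = 225.79 m.
ψ₂ = H − z₂ − v₂²/2g = 225.79 − 186.16 − 0.828 = 38.80 m.
P₂ = ρgψ₂ = 1000 × 9.81 × 38.80 ≈ 381 kPa.

P₂ ≈ 381 kPa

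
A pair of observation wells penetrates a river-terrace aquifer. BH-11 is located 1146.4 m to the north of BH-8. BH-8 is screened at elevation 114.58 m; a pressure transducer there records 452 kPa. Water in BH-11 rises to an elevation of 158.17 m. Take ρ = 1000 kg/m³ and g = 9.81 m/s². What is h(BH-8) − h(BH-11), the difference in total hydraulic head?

Δh ≈ 2.49 m

Pressure head at BH-8: ψ = P/(ρg) = 452×1000 / (1000 × 9.81) = 46.08 m.
Total head at BH-8: h = z + ψ = 114.58 + 46.08 = 160.66 m.
Total head at BH-11: h = 158.17 m (water level in the piezometer is the total head).
Head difference: h(BH-8) − h(BH-11) = 160.66 − 158.17 = 2.49 m.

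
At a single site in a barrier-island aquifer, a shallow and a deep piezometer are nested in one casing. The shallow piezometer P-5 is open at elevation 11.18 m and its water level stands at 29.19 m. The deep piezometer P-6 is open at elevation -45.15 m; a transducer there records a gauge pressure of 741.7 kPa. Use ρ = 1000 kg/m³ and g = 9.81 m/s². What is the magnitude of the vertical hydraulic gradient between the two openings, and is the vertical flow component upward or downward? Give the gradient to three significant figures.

|i_v| ≈ 0.0225; vertical flow is upward

Total head at P-5: h = 29.19 m (water level in the standpipe).
Pressure head at P-6: ψ = P/(ρg) = 741.7×1000 / (1000 × 9.81) = 75.61 m.
Total head at P-6: h = z + ψ = -45.15 + 75.61 = 30.46 m.
Δh = h(P-5) − h(P-6) = 29.19 − 30.46 = -1.27 m.
Vertical separation Δz = 11.18 − (-45.15) = 56.33 m.
|i_v| = |Δh| / Δz = 1.27 / 56.33 = 0.0225.
Head is higher in the deep piezometer, so vertical flow is upward (discharge condition).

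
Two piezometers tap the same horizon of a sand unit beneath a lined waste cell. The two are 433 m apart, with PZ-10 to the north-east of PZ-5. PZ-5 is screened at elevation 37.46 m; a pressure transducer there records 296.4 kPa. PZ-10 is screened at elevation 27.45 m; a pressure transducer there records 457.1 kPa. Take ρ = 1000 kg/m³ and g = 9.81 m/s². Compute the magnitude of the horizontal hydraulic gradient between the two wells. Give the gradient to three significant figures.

Pressure head at PZ-5: ψ = P/(ρg) = 296.4×1000 / (1000 × 9.81) = 30.21 m.
Total head at PZ-5: h = z + ψ = 37.46 + 30.21 = 67.67 m.
Pressure head at PZ-10: ψ = P/(ρg) = 457.1×1000 / (1000 × 9.81) = 46.60 m.
Total head at PZ-10: h = z + ψ = 27.45 + 46.60 = 74.05 m.
Head difference: h(PZ-5) − h(PZ-10) = 67.67 − 74.05 = -6.38 m.
Hydraulic gradient: i = |Δh| / L = 6.38 / 433 = 0.0147.

i ≈ 0.0147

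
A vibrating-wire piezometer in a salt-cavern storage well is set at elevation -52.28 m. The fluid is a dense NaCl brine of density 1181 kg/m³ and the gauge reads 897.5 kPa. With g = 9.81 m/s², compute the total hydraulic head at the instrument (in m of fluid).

h ≈ 25.19 m

ψ = P/(ρg) = 897.5×1000 / (1181 × 9.81) = 77.47 m.
h = z + ψ = -52.28 + 77.47 = 25.19 m.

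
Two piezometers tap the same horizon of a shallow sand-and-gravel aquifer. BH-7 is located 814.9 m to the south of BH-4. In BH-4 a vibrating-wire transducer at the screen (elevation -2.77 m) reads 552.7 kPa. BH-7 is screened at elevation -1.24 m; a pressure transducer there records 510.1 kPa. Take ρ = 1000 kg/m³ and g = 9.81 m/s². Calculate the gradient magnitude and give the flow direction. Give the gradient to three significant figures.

i ≈ 0.00345; groundwater flows toward the south

Pressure head at BH-4: ψ = P/(ρg) = 552.7×1000 / (1000 × 9.81) = 56.34 m.
Total head at BH-4: h = z + ψ = -2.77 + 56.34 = 53.57 m.
Pressure head at BH-7: ψ = P/(ρg) = 510.1×1000 / (1000 × 9.81) = 52.00 m.
Total head at BH-7: h = z + ψ = -1.24 + 52.00 = 50.76 m.
Head difference: h(BH-4) − h(BH-7) = 53.57 − 50.76 = 2.81 m.
Hydraulic gradient: i = |Δh| / L = 2.81 / 814.9 = 0.00345.
Flow is from higher to lower head: from BH-4 toward BH-7, i.e. toward the south.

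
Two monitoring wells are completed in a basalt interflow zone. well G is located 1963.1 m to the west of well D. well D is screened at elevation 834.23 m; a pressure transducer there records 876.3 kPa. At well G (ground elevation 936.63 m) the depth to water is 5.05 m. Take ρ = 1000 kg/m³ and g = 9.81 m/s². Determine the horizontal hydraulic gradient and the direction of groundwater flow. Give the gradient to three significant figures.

Pressure head at well D: ψ = P/(ρg) = 876.3×1000 / (1000 × 9.81) = 89.33 m.
Total head at well D: h = z + ψ = 834.23 + 89.33 = 923.56 m.
Total head at well G: h = 936.63 − 5.05 = 931.58 m.
Head difference: h(well D) − h(well G) = 923.56 − 931.58 = -8.02 m.
Hydraulic gradient: i = |Δh| / L = 8.02 / 1963.1 = 0.00409.
Flow is from higher to lower head: from well G toward well D, i.e. toward the east.

i ≈ 0.00409; groundwater flows toward the east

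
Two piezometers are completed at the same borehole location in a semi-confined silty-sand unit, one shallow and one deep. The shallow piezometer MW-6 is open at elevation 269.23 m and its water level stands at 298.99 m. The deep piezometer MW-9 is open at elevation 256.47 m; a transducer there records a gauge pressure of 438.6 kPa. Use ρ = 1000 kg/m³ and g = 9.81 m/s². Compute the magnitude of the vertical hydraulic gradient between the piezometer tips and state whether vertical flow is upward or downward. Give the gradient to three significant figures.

|i_v| ≈ 0.172; vertical flow is upward

Total head at MW-6: h = 298.99 m (water level in the standpipe).
Pressure head at MW-9: ψ = P/(ρg) = 438.6×1000 / (1000 × 9.81) = 44.71 m.
Total head at MW-9: h = z + ψ = 256.47 + 44.71 = 301.18 m.
Δh = h(MW-6) − h(MW-9) = 298.99 − 301.18 = -2.19 m.
Vertical separation Δz = 269.23 − 256.47 = 12.76 m.
|i_v| = |Δh| / Δz = 2.19 / 12.76 = 0.172.
Head is higher in the deep piezometer, so vertical flow is upward (discharge condition).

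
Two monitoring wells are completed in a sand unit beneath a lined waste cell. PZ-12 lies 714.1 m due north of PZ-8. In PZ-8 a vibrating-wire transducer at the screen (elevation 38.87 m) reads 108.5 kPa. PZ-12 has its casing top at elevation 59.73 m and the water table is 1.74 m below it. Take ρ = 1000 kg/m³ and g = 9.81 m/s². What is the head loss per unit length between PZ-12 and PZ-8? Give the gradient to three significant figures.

i ≈ 0.0113 m/m

Pressure head at PZ-8: ψ = P/(ρg) = 108.5×1000 / (1000 × 9.81) = 11.06 m.
Total head at PZ-8: h = z + ψ = 38.87 + 11.06 = 49.93 m.
Total head at PZ-12: h = 59.73 − 1.74 = 57.99 m.
Head difference: h(PZ-8) − h(PZ-12) = 49.93 − 57.99 = -8.06 m.
Hydraulic gradient: i = |Δh| / L = 8.06 / 714.1 = 0.0113.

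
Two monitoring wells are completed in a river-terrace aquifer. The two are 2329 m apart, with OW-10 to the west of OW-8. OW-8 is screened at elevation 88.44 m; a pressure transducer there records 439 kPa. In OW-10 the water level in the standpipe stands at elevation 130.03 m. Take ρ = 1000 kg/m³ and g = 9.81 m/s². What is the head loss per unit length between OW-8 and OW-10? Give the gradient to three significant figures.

i ≈ 0.00136 m/m

Pressure head at OW-8: ψ = P/(ρg) = 439×1000 / (1000 × 9.81) = 44.75 m.
Total head at OW-8: h = z + ψ = 88.44 + 44.75 = 133.19 m.
Total head at OW-10: h = 130.03 m (water level in the piezometer is the total head).
Head difference: h(OW-8) − h(OW-10) = 133.19 − 130.03 = 3.16 m.
Hydraulic gradient: i = |Δh| / L = 3.16 / 2329 = 0.00136.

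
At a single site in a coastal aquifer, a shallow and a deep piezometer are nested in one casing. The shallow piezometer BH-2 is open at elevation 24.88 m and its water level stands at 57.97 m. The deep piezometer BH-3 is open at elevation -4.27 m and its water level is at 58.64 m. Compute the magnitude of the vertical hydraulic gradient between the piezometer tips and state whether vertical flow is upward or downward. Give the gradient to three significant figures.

Total head at BH-2: h = 57.97 m (water level in the standpipe).
Total head at BH-3: h = 58.64 m.
Δh = h(BH-2) − h(BH-3) = 57.97 − 58.64 = -0.67 m.
Vertical separation Δz = 24.88 − (-4.27) = 29.15 m.
|i_v| = |Δh| / Δz = 0.67 / 29.15 = 0.0230.
Head is higher in the deep piezometer, so vertical flow is upward (discharge condition).

|i_v| ≈ 0.0230; vertical flow is upward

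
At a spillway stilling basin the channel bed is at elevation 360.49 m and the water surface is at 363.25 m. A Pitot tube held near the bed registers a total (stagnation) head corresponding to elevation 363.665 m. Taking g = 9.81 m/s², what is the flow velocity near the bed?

v ≈ 2.85 m/s

Near the bed, under hydrostatic conditions, the piezometric head (z + ψ) equals the free-surface elevation, 363.25 m.
Velocity head = total − piezometric = 363.665 − 363.25 = 0.415 m.
v = √(2g·h_v) = √(2 × 9.81 × 0.415) = 2.85 m/s.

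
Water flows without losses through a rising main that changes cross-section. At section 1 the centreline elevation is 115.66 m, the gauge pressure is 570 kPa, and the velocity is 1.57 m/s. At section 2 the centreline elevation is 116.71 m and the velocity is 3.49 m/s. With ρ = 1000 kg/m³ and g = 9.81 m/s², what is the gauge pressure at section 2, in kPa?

P₂ ≈ 555 kPa

Pressure head at 1: ψ₁ = P₁/(ρg) = 570×1000 / (1000 × 9.81) = 58.10 m.
Velocity heads: v₁²/2g = 1.57²/19.62 = 0.126 m; v₂²/2g = 3.49²/19.62 = 0.621 m.
Total head H = z₁ + ψ₁ + v₁²/2g = 115.66 + 58.10 + 0.126 = 173.89 m.
ψ₂ = H − z₂ − v₂²/2g = 173.89 − 116.71 − 0.621 = 56.56 m.
P₂ = ρgψ₂ = 1000 × 9.81 × 56.56 ≈ 555 kPa.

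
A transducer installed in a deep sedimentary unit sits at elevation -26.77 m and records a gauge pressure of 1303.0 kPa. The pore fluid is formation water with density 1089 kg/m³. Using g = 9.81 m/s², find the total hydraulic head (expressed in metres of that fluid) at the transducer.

ψ = P/(ρg) = 1303.0×1000 / (1089 × 9.81) = 121.97 m.
h = z + ψ = -26.77 + 121.97 = 95.20 m.

h ≈ 95.20 m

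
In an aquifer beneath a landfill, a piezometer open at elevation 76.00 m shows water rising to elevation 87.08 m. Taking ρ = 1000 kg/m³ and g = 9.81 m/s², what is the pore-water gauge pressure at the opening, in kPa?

P ≈ 109 kPa

Pressure head ψ = h − z = 87.08 − 76.00 = 11.08 m.
P = ρgψ = 1000 × 9.81 × 11.08 = 108695 Pa ≈ 109 kPa.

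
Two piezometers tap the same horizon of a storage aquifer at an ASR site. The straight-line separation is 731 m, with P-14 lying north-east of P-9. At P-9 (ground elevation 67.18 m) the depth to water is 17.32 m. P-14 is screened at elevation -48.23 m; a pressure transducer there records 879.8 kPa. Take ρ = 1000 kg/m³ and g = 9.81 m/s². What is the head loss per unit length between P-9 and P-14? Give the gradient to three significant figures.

i ≈ 0.0115 m/m

Total head at P-9: h = 67.18 − 17.32 = 49.86 m.
Pressure head at P-14: ψ = P/(ρg) = 879.8×1000 / (1000 × 9.81) = 89.68 m.
Total head at P-14: h = z + ψ = -48.23 + 89.68 = 41.45 m.
Head difference: h(P-9) − h(P-14) = 49.86 − 41.45 = 8.41 m.
Hydraulic gradient: i = |Δh| / L = 8.41 / 731 = 0.0115.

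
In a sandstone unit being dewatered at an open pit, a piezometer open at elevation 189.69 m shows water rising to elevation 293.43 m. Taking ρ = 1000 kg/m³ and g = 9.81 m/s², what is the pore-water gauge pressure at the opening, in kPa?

P ≈ 1020 kPa

Pressure head ψ = h − z = 293.43 − 189.69 = 103.74 m.
P = ρgψ = 1000 × 9.81 × 103.74 = 1017689 Pa ≈ 1020 kPa.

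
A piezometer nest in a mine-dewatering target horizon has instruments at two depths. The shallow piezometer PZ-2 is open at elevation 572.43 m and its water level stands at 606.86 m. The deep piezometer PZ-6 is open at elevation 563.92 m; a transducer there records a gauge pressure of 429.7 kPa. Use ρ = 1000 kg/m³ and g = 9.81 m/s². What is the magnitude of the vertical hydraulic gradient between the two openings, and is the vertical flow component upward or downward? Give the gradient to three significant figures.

|i_v| ≈ 0.101; vertical flow is upward

Total head at PZ-2: h = 606.86 m (water level in the standpipe).
Pressure head at PZ-6: ψ = P/(ρg) = 429.7×1000 / (1000 × 9.81) = 43.80 m.
Total head at PZ-6: h = z + ψ = 563.92 + 43.80 = 607.72 m.
Δh = h(PZ-2) − h(PZ-6) = 606.86 − 607.72 = -0.86 m.
Vertical separation Δz = 572.43 − 563.92 = 8.51 m.
|i_v| = |Δh| / Δz = 0.86 / 8.51 = 0.101.
Head is higher in the deep piezometer, so vertical flow is upward (discharge condition).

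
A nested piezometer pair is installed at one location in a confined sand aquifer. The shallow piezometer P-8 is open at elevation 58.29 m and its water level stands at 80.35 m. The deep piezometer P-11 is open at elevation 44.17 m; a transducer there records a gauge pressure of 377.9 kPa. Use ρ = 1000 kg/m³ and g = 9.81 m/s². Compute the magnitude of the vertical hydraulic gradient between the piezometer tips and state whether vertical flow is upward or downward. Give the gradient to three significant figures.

|i_v| ≈ 0.166; vertical flow is upward

Total head at P-8: h = 80.35 m (water level in the standpipe).
Pressure head at P-11: ψ = P/(ρg) = 377.9×1000 / (1000 × 9.81) = 38.52 m.
Total head at P-11: h = z + ψ = 44.17 + 38.52 = 82.69 m.
Δh = h(P-8) − h(P-11) = 80.35 − 82.69 = -2.34 m.
Vertical separation Δz = 58.29 − 44.17 = 14.12 m.
|i_v| = |Δh| / Δz = 2.34 / 14.12 = 0.166.
Head is higher in the deep piezometer, so vertical flow is upward (discharge condition).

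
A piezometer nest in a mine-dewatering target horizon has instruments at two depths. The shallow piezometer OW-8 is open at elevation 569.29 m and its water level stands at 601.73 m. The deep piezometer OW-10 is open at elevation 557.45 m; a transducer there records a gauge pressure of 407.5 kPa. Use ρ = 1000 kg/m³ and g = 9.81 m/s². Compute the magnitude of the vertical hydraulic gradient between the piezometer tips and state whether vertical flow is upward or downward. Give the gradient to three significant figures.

Total head at OW-8: h = 601.73 m (water level in the standpipe).
Pressure head at OW-10: ψ = P/(ρg) = 407.5×1000 / (1000 × 9.81) = 41.54 m.
Total head at OW-10: h = z + ψ = 557.45 + 41.54 = 598.99 m.
Δh = h(OW-8) − h(OW-10) = 601.73 − 598.99 = 2.74 m.
Vertical separation Δz = 569.29 − 557.45 = 11.84 m.
|i_v| = |Δh| / Δz = 2.74 / 11.84 = 0.231.
Head is higher in the shallow piezometer, so vertical flow is downward (recharge condition).

|i_v| ≈ 0.231; vertical flow is downward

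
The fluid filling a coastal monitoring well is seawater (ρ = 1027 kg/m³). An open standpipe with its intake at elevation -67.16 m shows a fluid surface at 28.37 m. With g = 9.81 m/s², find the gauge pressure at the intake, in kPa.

Pressure head ψ = h − z = 28.37 − (-67.16) = 95.53 m.
P = ρgψ = 1027 × 9.81 × 95.53 = 962452 Pa ≈ 962 kPa.

P ≈ 962 kPa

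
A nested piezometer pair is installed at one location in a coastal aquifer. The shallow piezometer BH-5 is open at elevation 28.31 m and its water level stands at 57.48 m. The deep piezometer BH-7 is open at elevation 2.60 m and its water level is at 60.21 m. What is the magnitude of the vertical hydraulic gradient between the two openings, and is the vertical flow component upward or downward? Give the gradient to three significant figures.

Total head at BH-5: h = 57.48 m (water level in the standpipe).
Total head at BH-7: h = 60.21 m.
Δh = h(BH-5) − h(BH-7) = 57.48 − 60.21 = -2.73 m.
Vertical separation Δz = 28.31 − 2.60 = 25.71 m.
|i_v| = |Δh| / Δz = 2.73 / 25.71 = 0.106.
Head is higher in the deep piezometer, so vertical flow is upward (discharge condition).

|i_v| ≈ 0.106; vertical flow is upward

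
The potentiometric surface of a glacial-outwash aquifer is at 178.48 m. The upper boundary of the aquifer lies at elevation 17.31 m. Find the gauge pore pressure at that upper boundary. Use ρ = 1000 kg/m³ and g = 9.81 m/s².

P ≈ 1580 kPa

Pressure head at the aquifer top: ψ = h − z = 178.48 − 17.31 = 161.17 m.
P = ρgψ = 1000 × 9.81 × 161.17 = 1581078 Pa ≈ 1580 kPa.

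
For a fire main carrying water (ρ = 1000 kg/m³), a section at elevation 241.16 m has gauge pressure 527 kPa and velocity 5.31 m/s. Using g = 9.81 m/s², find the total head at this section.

Pressure head ψ = P/(ρg) = 527×1000 / (1000 × 9.81) = 53.72 m.
Velocity head = v²/(2g) = 5.31² / (2 × 9.81) = 1.437 m.
h = z + ψ + v²/(2g) = 241.16 + 53.72 + 1.437 = 296.32 m.

h ≈ 296.32 m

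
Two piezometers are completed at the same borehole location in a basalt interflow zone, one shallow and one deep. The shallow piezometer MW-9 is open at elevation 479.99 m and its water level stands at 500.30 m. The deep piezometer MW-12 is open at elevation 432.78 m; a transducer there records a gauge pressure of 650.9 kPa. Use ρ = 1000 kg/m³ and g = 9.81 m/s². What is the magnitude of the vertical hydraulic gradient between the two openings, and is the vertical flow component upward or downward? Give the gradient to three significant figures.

|i_v| ≈ 0.0248; vertical flow is downward

Total head at MW-9: h = 500.30 m (water level in the standpipe).
Pressure head at MW-12: ψ = P/(ρg) = 650.9×1000 / (1000 × 9.81) = 66.35 m.
Total head at MW-12: h = z + ψ = 432.78 + 66.35 = 499.13 m.
Δh = h(MW-9) − h(MW-12) = 500.30 − 499.13 = 1.17 m.
Vertical separation Δz = 479.99 − 432.78 = 47.21 m.
|i_v| = |Δh| / Δz = 1.17 / 47.21 = 0.0248.
Head is higher in the shallow piezometer, so vertical flow is downward (recharge condition).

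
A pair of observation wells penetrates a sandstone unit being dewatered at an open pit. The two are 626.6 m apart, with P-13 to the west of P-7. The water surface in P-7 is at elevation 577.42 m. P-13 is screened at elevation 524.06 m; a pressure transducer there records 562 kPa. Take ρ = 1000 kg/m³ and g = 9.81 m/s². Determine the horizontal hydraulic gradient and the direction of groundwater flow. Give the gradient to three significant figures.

Total head at P-7: h = 577.42 m (water level in the piezometer is the total head).
Pressure head at P-13: ψ = P/(ρg) = 562×1000 / (1000 × 9.81) = 57.29 m.
Total head at P-13: h = z + ψ = 524.06 + 57.29 = 581.35 m.
Head difference: h(P-7) − h(P-13) = 577.42 − 581.35 = -3.93 m.
Hydraulic gradient: i = |Δh| / L = 3.93 / 626.6 = 0.00627.
Flow is from higher to lower head: from P-13 toward P-7, i.e. toward the east.

i ≈ 0.00627; groundwater flows toward the east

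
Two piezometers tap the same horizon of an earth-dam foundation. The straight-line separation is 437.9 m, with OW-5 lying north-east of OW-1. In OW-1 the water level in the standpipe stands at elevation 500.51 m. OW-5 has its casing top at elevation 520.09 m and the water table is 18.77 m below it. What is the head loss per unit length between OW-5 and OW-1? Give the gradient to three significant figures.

i ≈ 0.00185 m/m

Total head at OW-1: h = 500.51 m (water level in the piezometer is the total head).
Total head at OW-5: h = 520.09 − 18.77 = 501.32 m.
Head difference: h(OW-1) − h(OW-5) = 500.51 − 501.32 = -0.81 m.
Hydraulic gradient: i = |Δh| / L = 0.81 / 437.9 = 0.00185.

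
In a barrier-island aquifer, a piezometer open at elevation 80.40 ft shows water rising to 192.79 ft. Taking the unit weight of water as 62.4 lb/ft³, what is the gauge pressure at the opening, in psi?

Pressure head ψ = h − z = 192.79 − 80.40 = 112.39 ft.
P = γ·ψ / 144 = 62.4 × 112.39 / 144 = 48.7 psi.

P ≈ 48.7 psi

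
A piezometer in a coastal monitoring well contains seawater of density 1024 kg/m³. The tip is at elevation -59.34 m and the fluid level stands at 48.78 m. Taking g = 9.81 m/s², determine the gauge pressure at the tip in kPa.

P ≈ 1090 kPa

Pressure head ψ = h − z = 48.78 − (-59.34) = 108.12 m.
P = ρgψ = 1024 × 9.81 × 108.12 = 1086113 Pa ≈ 1090 kPa.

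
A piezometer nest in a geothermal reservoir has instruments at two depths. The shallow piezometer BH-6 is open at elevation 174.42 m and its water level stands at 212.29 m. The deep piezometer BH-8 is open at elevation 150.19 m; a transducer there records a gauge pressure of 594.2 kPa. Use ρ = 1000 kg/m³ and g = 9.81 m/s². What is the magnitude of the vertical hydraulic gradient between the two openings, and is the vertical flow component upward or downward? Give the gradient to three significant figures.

Total head at BH-6: h = 212.29 m (water level in the standpipe).
Pressure head at BH-8: ψ = P/(ρg) = 594.2×1000 / (1000 × 9.81) = 60.57 m.
Total head at BH-8: h = z + ψ = 150.19 + 60.57 = 210.76 m.
Δh = h(BH-6) − h(BH-8) = 212.29 − 210.76 = 1.53 m.
Vertical separation Δz = 174.42 − 150.19 = 24.23 m.
|i_v| = |Δh| / Δz = 1.53 / 24.23 = 0.0631.
Head is higher in the shallow piezometer, so vertical flow is downward (recharge condition).

|i_v| ≈ 0.0631; vertical flow is downward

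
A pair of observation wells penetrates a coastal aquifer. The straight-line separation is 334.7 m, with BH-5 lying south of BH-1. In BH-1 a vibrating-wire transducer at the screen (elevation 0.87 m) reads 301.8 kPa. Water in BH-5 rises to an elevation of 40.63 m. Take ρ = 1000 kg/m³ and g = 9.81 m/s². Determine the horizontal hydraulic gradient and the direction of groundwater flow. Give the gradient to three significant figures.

i ≈ 0.0269; groundwater flows toward the north

Pressure head at BH-1: ψ = P/(ρg) = 301.8×1000 / (1000 × 9.81) = 30.76 m.
Total head at BH-1: h = z + ψ = 0.87 + 30.76 = 31.63 m.
Total head at BH-5: h = 40.63 m (water level in the piezometer is the total head).
Head difference: h(BH-1) − h(BH-5) = 31.63 − 40.63 = -9.00 m.
Hydraulic gradient: i = |Δh| / L = 9.00 / 334.7 = 0.0269.
Flow is from higher to lower head: from BH-5 toward BH-1, i.e. toward the north.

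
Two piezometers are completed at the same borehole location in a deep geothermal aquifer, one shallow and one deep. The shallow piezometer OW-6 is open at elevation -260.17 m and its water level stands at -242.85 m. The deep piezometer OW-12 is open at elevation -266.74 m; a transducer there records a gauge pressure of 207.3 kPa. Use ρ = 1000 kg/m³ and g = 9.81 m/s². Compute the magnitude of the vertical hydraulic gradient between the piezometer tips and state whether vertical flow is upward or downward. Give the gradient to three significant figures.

Total head at OW-6: h = -242.85 m (water level in the standpipe).
Pressure head at OW-12: ψ = P/(ρg) = 207.3×1000 / (1000 × 9.81) = 21.13 m.
Total head at OW-12: h = z + ψ = -266.74 + 21.13 = -245.61 m.
Δh = h(OW-6) − h(OW-12) = -242.85 − (-245.61) = 2.76 m.
Vertical separation Δz = -260.17 − (-266.74) = 6.57 m.
|i_v| = |Δh| / Δz = 2.76 / 6.57 = 0.420.
Head is higher in the shallow piezometer, so vertical flow is downward (recharge condition).

|i_v| ≈ 0.420; vertical flow is downward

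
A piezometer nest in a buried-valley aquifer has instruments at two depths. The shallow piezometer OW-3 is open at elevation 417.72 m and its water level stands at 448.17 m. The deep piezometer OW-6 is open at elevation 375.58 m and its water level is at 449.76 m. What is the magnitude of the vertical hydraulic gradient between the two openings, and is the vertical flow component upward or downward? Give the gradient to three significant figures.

Total head at OW-3: h = 448.17 m (water level in the standpipe).
Total head at OW-6: h = 449.76 m.
Δh = h(OW-3) − h(OW-6) = 448.17 − 449.76 = -1.59 m.
Vertical separation Δz = 417.72 − 375.58 = 42.14 m.
|i_v| = |Δh| / Δz = 1.59 / 42.14 = 0.0377.
Head is higher in the deep piezometer, so vertical flow is upward (discharge condition).

|i_v| ≈ 0.0377; vertical flow is upward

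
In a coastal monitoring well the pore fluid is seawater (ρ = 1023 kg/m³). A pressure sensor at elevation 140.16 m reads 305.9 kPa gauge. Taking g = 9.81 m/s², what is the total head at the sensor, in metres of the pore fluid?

ψ = P/(ρg) = 305.9×1000 / (1023 × 9.81) = 30.48 m.
h = z + ψ = 140.16 + 30.48 = 170.64 m.

h ≈ 170.64 m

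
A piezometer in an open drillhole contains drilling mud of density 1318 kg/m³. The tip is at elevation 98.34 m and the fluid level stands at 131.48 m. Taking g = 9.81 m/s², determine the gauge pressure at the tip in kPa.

P ≈ 428 kPa

Pressure head ψ = h − z = 131.48 − 98.34 = 33.14 m.
P = ρgψ = 1318 × 9.81 × 33.14 = 428486 Pa ≈ 428 kPa.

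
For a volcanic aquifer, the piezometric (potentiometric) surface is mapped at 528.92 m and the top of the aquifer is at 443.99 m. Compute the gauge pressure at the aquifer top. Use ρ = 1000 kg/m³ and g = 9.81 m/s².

Pressure head at the aquifer top: ψ = h − z = 528.92 − 443.99 = 84.93 m.
P = ρgψ = 1000 × 9.81 × 84.93 = 833163 Pa ≈ 833 kPa.

P ≈ 833 kPa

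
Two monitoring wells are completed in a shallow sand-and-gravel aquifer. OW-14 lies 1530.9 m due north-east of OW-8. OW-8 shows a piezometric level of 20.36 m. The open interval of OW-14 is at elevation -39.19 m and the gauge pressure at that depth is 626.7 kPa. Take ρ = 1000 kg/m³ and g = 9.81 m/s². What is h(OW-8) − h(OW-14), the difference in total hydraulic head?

Total head at OW-8: h = 20.36 m (water level in the piezometer is the total head).
Pressure head at OW-14: ψ = P/(ρg) = 626.7×1000 / (1000 × 9.81) = 63.88 m.
Total head at OW-14: h = z + ψ = -39.19 + 63.88 = 24.69 m.
Head difference: h(OW-8) − h(OW-14) = 20.36 − 24.69 = -4.33 m.

Δh ≈ -4.33 m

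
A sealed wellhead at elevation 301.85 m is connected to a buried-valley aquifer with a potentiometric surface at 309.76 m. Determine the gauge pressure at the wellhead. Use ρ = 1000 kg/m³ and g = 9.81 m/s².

P ≈ 77.6 kPa

Head above the cap: Δh = 309.76 − 301.85 = 7.91 m.
P = ρgΔh = 1000 × 9.81 × 7.91 = 77597 Pa ≈ 77.6 kPa.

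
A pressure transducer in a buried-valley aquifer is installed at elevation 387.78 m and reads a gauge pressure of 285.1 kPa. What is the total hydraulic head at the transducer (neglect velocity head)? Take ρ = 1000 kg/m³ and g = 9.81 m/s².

ψ = P/(ρg) = 285.1×1000 / (1000 × 9.81) = 29.06 m.
h = z + ψ = 387.78 + 29.06 = 416.84 m.

h ≈ 416.84 m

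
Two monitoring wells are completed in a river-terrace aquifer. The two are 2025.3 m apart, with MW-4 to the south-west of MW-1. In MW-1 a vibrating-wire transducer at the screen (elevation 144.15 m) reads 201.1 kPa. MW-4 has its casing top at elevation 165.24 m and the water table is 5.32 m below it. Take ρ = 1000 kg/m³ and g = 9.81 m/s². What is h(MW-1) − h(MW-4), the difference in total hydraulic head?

Pressure head at MW-1: ψ = P/(ρg) = 201.1×1000 / (1000 × 9.81) = 20.50 m.
Total head at MW-1: h = z + ψ = 144.15 + 20.50 = 164.65 m.
Total head at MW-4: h = 165.24 − 5.32 = 159.92 m.
Head difference: h(MW-1) − h(MW-4) = 164.65 − 159.92 = 4.73 m.

Δh ≈ 4.73 m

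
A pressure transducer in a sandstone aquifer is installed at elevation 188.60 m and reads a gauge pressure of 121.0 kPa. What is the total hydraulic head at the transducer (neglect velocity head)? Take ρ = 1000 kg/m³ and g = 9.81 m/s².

h ≈ 200.93 m

ψ = P/(ρg) = 121.0×1000 / (1000 × 9.81) = 12.33 m.
h = z + ψ = 188.60 + 12.33 = 200.93 m.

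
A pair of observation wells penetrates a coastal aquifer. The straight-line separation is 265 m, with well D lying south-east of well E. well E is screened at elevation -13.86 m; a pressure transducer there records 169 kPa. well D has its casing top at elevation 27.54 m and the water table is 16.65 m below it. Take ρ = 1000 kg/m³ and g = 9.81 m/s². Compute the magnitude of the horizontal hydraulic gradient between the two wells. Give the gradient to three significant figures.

i ≈ 0.0284

Pressure head at well E: ψ = P/(ρg) = 169×1000 / (1000 × 9.81) = 17.23 m.
Total head at well E: h = z + ψ = -13.86 + 17.23 = 3.37 m.
Total head at well D: h = 27.54 − 16.65 = 10.89 m.
Head difference: h(well E) − h(well D) = 3.37 − 10.89 = -7.52 m.
Hydraulic gradient: i = |Δh| / L = 7.52 / 265 = 0.0284.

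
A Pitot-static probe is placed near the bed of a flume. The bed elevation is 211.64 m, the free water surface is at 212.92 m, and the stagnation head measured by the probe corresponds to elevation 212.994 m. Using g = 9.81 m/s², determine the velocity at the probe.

Near the bed, under hydrostatic conditions, the piezometric head (z + ψ) equals the free-surface elevation, 212.92 m.
Velocity head = total − piezometric = 212.994 − 212.92 = 0.074 m.
v = √(2g·h_v) = √(2 × 9.81 × 0.074) = 1.20 m/s.

v ≈ 1.20 m/s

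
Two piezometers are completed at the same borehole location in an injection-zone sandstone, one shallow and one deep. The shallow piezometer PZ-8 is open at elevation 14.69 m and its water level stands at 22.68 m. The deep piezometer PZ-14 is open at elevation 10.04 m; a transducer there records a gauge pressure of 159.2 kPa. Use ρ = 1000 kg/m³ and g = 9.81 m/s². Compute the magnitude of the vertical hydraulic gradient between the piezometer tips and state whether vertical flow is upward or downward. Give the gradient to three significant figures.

|i_v| ≈ 0.772; vertical flow is upward

Total head at PZ-8: h = 22.68 m (water level in the standpipe).
Pressure head at PZ-14: ψ = P/(ρg) = 159.2×1000 / (1000 × 9.81) = 16.23 m.
Total head at PZ-14: h = z + ψ = 10.04 + 16.23 = 26.27 m.
Δh = h(PZ-8) − h(PZ-14) = 22.68 − 26.27 = -3.59 m.
Vertical separation Δz = 14.69 − 10.04 = 4.65 m.
|i_v| = |Δh| / Δz = 3.59 / 4.65 = 0.772.
Head is higher in the deep piezometer, so vertical flow is upward (discharge condition).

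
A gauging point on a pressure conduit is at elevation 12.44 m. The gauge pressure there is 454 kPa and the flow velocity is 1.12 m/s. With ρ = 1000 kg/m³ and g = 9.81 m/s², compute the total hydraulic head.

Pressure head ψ = P/(ρg) = 454×1000 / (1000 × 9.81) = 46.28 m.
Velocity head = v²/(2g) = 1.12² / (2 × 9.81) = 0.064 m.
h = z + ψ + v²/(2g) = 12.44 + 46.28 + 0.064 = 58.78 m.

h ≈ 58.78 m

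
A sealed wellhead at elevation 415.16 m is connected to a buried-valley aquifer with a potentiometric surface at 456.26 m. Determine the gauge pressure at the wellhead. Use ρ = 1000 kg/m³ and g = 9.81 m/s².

P ≈ 403 kPa

Head above the cap: Δh = 456.26 − 415.16 = 41.10 m.
P = ρgΔh = 1000 × 9.81 × 41.10 = 403191 Pa ≈ 403 kPa.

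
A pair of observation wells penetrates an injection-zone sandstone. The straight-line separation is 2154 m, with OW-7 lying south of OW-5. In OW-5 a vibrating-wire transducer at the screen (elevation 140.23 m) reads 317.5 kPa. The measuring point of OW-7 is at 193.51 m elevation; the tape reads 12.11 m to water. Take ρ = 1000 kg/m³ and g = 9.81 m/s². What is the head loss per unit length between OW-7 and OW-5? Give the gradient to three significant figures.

i ≈ 0.00409 m/m

Pressure head at OW-5: ψ = P/(ρg) = 317.5×1000 / (1000 × 9.81) = 32.36 m.
Total head at OW-5: h = z + ψ = 140.23 + 32.36 = 172.59 m.
Total head at OW-7: h = 193.51 − 12.11 = 181.40 m.
Head difference: h(OW-5) − h(OW-7) = 172.59 − 181.40 = -8.81 m.
Hydraulic gradient: i = |Δh| / L = 8.81 / 2154 = 0.00409.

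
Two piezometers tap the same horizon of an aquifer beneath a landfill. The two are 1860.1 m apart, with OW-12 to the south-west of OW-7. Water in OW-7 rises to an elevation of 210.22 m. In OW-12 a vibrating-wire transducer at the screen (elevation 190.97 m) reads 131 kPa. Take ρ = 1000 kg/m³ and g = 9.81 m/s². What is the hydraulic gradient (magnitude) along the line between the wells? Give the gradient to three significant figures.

Total head at OW-7: h = 210.22 m (water level in the piezometer is the total head).
Pressure head at OW-12: ψ = P/(ρg) = 131×1000 / (1000 × 9.81) = 13.35 m.
Total head at OW-12: h = z + ψ = 190.97 + 13.35 = 204.32 m.
Head difference: h(OW-7) − h(OW-12) = 210.22 − 204.32 = 5.90 m.
Hydraulic gradient: i = |Δh| / L = 5.90 / 1860.1 = 0.00317.

i ≈ 0.00317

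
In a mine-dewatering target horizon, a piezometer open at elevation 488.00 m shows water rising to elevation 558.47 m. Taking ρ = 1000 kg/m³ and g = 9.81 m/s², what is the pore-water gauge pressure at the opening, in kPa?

P ≈ 691 kPa

Pressure head ψ = h − z = 558.47 − 488.00 = 70.47 m.
P = ρgψ = 1000 × 9.81 × 70.47 = 691311 Pa ≈ 691 kPa.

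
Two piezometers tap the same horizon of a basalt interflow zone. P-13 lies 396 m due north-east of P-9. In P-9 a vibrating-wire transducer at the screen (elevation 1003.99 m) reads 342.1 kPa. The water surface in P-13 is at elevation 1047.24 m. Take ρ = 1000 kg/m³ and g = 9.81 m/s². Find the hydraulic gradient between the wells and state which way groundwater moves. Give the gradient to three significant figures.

i ≈ 0.0212; groundwater flows toward the south-west

Pressure head at P-9: ψ = P/(ρg) = 342.1×1000 / (1000 × 9.81) = 34.87 m.
Total head at P-9: h = z + ψ = 1003.99 + 34.87 = 1038.86 m.
Total head at P-13: h = 1047.24 m (water level in the piezometer is the total head).
Head difference: h(P-9) − h(P-13) = 1038.86 − 1047.24 = -8.38 m.
Hydraulic gradient: i = |Δh| / L = 8.38 / 396 = 0.0212.
Flow is from higher to lower head: from P-13 toward P-9, i.e. toward the south-west.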